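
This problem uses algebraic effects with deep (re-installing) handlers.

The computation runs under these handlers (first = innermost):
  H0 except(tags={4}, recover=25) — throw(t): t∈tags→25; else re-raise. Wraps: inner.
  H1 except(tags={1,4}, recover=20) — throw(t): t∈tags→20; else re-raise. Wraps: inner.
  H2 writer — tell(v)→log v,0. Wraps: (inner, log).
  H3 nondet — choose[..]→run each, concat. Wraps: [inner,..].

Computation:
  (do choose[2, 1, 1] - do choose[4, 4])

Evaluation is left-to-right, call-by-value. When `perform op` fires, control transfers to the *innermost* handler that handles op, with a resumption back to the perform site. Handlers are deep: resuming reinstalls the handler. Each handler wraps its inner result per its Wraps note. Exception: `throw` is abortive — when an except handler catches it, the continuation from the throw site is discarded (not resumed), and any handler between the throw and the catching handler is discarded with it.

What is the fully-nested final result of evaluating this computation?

Answer: [(-2, ()), (-2, ()), (-3, ()), (-3, ()), (-3, ()), (-3, ())]

Working:
choose[2, 1, 1] @ H3
  branch[0] choose=2:
    choose[4, 4] @ H3
      branch[0] choose=4:
        H0 returns -2
        H1 returns -2
        H2 returns (-2, ())
        H3 returns [(-2, ())]
      branch[1] choose=4:
        H0 returns -2
        H1 returns -2
        H2 returns (-2, ())
        H3 returns [(-2, ())]
  branch[1] choose=1:
    choose[4, 4] @ H3
      branch[0] choose=4:
        H0 returns -3
        H1 returns -3
        H2 returns (-3, ())
        H3 returns [(-3, ())]
      branch[1] choose=4:
        H0 returns -3
        H1 returns -3
        H2 returns (-3, ())
        H3 returns [(-3, ())]
  branch[2] choose=1:
    choose[4, 4] @ H3
      branch[0] choose=4:
        H0 returns -3
        H1 returns -3
        H2 returns (-3, ())
        H3 returns [(-3, ())]
      branch[1] choose=4:
        H0 returns -3
        H1 returns -3
        H2 returns (-3, ())
        H3 returns [(-3, ())]
= [(-2, ()), (-2, ()), (-3, ()), (-3, ()), (-3, ()), (-3, ())]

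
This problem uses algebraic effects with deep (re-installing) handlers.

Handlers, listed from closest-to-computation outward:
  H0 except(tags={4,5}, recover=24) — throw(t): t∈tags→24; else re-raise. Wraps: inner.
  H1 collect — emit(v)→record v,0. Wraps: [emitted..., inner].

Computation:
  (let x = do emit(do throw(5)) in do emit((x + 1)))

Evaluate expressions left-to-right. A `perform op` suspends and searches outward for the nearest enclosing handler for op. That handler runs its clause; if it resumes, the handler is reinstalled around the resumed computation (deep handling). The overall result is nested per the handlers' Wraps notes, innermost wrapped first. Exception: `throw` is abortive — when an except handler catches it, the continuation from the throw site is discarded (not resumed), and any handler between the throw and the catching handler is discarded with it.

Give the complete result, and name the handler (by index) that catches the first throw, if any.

Answer: [24] ; first throw caught by: H0

Evaluation trace:
throw(5) @ H0 caught ⇒ 24
H1 returns [24]
= [24]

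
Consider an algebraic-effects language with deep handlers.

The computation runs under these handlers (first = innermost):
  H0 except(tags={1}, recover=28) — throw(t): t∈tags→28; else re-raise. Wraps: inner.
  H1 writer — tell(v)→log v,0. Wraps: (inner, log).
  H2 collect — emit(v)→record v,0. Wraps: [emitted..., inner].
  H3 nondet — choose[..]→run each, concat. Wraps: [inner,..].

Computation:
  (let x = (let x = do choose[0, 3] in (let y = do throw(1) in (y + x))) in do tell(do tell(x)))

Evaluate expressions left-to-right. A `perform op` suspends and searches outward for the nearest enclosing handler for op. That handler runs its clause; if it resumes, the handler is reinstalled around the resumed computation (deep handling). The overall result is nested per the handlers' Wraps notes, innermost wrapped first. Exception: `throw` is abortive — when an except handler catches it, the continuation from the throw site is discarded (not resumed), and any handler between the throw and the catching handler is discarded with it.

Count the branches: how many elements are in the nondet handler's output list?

Evaluation trace:
choose[0, 3] @ H3
  branch[0] choose=0:
    throw(1) @ H0 caught ⇒ 28
    H1 returns (28, ())
    H2 returns [(28, ())]
    H3 returns [[(28, ())]]
  branch[1] choose=3:
    throw(1) @ H0 caught ⇒ 28
    H1 returns (28, ())
    H2 returns [(28, ())]
    H3 returns [[(28, ())]]
= [[(28, ())], [(28, ())]]

Answer: 2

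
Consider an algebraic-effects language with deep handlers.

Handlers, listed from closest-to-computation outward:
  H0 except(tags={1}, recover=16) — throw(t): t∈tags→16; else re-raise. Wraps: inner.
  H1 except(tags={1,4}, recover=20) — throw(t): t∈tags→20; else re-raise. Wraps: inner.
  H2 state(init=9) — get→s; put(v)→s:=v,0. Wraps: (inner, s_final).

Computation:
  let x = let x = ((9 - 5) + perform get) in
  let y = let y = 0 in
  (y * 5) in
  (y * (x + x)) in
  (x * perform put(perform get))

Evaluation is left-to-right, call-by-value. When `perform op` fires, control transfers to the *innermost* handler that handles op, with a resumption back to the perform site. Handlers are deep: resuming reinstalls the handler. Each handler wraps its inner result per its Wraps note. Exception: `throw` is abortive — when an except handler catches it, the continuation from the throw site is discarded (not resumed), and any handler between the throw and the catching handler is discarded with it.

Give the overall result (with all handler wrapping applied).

Answer: (0, 9)

Step-by-step:
get @ H2 ⇒ 9
get @ H2 ⇒ 9
put(9) @ H2 ⇒ s:=9
H0 returns 0
H1 returns 0
H2 returns (0, 9)
= (0, 9)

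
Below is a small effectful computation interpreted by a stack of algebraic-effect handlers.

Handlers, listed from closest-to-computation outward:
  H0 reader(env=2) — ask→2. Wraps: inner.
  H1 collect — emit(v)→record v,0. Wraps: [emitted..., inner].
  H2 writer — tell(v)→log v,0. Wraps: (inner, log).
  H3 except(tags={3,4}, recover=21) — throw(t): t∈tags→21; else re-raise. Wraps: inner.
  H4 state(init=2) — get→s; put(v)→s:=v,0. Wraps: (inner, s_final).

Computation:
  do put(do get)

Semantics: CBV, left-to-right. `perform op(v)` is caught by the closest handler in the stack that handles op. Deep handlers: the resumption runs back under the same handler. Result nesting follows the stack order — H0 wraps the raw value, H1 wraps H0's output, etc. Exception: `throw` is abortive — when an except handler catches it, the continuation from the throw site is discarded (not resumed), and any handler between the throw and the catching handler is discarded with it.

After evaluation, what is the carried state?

Working:
get @ H4 ⇒ 2
put(2) @ H4 ⇒ s:=2
H0 returns 0
H1 returns [0]
H2 returns ([0], ())
H3 returns ([0], ())
H4 returns (([0], ()), 2)
= (([0], ()), 2)

Answer: 2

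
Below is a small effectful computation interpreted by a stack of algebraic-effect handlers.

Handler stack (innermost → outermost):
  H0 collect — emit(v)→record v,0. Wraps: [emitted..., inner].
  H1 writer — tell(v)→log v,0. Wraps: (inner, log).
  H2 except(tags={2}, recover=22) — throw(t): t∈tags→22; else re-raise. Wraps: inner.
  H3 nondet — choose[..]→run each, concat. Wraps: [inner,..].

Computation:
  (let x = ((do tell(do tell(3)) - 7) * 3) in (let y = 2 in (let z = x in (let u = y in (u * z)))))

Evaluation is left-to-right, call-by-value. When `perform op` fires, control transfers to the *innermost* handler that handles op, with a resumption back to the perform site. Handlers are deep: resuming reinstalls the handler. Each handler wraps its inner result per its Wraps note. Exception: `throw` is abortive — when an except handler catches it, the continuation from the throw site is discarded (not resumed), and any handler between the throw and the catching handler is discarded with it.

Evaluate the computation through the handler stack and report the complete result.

Working:
tell(3) @ H1 ⇒ log+=3
tell(0) @ H1 ⇒ log+=0
H0 returns [-42]
H1 returns ([-42], (3, 0))
H2 returns ([-42], (3, 0))
H3 returns [([-42], (3, 0))]
= [([-42], (3, 0))]

Answer: [([-42], (3, 0))]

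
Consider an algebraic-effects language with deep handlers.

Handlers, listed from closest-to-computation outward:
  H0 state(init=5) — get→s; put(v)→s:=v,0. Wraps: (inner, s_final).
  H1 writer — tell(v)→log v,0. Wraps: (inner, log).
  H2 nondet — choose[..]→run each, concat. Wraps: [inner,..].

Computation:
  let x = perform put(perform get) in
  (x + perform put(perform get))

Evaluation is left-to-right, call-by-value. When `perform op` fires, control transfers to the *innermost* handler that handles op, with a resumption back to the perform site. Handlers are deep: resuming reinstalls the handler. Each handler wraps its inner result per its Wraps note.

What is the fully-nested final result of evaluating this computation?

Working:
get @ H0 ⇒ 5
put(5) @ H0 ⇒ s:=5
get @ H0 ⇒ 5
put(5) @ H0 ⇒ s:=5
H0 returns (0, 5)
H1 returns ((0, 5), ())
H2 returns [((0, 5), ())]
= [((0, 5), ())]

Answer: [((0, 5), ())]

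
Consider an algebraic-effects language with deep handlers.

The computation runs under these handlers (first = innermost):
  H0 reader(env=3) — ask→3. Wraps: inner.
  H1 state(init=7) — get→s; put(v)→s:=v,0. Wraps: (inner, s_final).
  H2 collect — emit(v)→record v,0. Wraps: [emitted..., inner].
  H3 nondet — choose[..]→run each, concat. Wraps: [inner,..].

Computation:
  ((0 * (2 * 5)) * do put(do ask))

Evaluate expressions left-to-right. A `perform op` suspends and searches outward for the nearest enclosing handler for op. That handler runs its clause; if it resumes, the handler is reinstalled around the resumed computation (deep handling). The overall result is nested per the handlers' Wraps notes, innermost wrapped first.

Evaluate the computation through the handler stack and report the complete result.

Evaluation trace:
ask @ H0 ⇒ 3
put(3) @ H1 ⇒ s:=3
H0 returns 0
H1 returns (0, 3)
H2 returns [(0, 3)]
H3 returns [[(0, 3)]]
= [[(0, 3)]]

Answer: [[(0, 3)]]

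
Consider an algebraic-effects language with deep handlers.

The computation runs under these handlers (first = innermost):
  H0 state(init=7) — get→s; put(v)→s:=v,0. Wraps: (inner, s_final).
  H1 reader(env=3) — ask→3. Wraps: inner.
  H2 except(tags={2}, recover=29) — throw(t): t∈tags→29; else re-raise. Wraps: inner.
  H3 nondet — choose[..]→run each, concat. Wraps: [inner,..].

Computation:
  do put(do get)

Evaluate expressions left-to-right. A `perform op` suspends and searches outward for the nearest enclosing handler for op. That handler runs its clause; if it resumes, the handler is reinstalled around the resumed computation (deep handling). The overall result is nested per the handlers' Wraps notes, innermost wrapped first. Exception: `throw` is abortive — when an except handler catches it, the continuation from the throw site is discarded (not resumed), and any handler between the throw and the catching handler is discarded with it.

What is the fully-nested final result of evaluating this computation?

Step-by-step:
get @ H0 ⇒ 7
put(7) @ H0 ⇒ s:=7
H0 returns (0, 7)
H1 returns (0, 7)
H2 returns (0, 7)
H3 returns [(0, 7)]
= [(0, 7)]

Answer: [(0, 7)]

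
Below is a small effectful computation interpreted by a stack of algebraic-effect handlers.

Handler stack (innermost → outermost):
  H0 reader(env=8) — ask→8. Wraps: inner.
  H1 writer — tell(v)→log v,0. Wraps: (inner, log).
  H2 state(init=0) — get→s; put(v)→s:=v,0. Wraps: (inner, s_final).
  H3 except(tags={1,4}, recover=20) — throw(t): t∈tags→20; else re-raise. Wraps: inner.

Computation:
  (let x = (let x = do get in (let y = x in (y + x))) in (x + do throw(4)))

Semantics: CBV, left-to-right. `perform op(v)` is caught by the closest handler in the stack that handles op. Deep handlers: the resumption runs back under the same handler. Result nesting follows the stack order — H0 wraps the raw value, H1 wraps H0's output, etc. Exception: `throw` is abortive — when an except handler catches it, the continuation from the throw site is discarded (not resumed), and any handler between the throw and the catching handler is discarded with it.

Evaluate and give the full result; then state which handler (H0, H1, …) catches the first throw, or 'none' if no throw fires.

Answer: 20 ; first throw caught by: H3

Evaluation trace:
get @ H2 ⇒ 0
throw(4) @ H3 caught ⇒ 20
= 20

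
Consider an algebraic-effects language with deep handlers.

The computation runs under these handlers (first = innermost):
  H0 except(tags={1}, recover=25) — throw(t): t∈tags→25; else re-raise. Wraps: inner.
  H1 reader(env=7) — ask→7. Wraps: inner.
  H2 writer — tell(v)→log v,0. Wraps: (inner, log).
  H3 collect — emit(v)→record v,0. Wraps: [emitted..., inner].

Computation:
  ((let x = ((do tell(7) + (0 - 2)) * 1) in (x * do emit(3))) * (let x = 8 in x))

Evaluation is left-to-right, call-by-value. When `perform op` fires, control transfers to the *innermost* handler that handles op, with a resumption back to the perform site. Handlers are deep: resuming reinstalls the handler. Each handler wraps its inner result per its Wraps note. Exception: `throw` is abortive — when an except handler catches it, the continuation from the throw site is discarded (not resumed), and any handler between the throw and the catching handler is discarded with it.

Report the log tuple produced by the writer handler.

Answer: (7)

Step-by-step:
tell(7) @ H2 ⇒ log+=7
emit(3) @ H3 ⇒ out+=3
H0 returns 0
H1 returns 0
H2 returns (0, (7))
H3 returns [3, (0, (7))]
= [3, (0, (7))]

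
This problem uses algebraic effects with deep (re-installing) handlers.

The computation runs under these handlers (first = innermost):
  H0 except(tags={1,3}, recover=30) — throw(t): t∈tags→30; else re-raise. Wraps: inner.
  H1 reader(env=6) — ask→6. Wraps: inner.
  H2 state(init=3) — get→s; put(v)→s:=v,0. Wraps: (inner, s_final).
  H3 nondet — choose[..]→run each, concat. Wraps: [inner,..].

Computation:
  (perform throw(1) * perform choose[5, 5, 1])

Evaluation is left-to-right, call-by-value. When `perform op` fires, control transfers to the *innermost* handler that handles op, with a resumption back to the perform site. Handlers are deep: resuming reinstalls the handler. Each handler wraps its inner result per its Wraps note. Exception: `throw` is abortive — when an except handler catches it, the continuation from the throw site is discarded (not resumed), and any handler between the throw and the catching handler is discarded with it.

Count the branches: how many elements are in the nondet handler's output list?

Answer: 1

Step-by-step:
throw(1) @ H0 caught ⇒ 30
H1 returns 30
H2 returns (30, 3)
H3 returns [(30, 3)]
= [(30, 3)]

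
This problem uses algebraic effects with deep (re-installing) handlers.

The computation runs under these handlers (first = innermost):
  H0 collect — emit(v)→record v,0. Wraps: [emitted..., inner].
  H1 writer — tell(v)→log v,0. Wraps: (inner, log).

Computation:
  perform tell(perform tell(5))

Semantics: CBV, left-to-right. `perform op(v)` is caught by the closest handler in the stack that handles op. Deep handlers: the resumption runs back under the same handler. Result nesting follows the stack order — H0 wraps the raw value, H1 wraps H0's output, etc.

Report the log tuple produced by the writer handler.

Answer: (5, 0)

Evaluation trace:
tell(5) @ H1 ⇒ log+=5
tell(0) @ H1 ⇒ log+=0
H0 returns [0]
H1 returns ([0], (5, 0))
= ([0], (5, 0))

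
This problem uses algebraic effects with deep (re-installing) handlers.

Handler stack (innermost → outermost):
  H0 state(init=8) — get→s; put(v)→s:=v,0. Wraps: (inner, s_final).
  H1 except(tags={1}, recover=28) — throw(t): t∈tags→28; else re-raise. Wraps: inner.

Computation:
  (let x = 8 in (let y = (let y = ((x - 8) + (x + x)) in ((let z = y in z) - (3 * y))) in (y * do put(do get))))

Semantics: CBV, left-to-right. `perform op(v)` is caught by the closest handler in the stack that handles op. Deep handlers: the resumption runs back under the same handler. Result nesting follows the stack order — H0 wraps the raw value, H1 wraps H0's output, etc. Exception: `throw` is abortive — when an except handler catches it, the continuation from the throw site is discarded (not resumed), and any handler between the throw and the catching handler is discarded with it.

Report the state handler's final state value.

Answer: 8

Step-by-step:
get @ H0 ⇒ 8
put(8) @ H0 ⇒ s:=8
H0 returns (0, 8)
H1 returns (0, 8)
= (0, 8)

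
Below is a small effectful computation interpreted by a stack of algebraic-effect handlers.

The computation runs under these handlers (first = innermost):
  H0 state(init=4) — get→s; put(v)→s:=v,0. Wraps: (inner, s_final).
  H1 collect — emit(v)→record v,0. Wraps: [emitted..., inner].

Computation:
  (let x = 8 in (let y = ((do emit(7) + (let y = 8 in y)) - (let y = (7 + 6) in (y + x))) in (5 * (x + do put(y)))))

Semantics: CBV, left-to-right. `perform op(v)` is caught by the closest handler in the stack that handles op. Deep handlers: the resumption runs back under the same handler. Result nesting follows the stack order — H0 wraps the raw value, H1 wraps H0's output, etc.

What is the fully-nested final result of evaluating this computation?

Answer: [7, (40, -13)]

Evaluation trace:
emit(7) @ H1 ⇒ out+=7
put(-13) @ H0 ⇒ s:=-13
H0 returns (40, -13)
H1 returns [7, (40, -13)]
= [7, (40, -13)]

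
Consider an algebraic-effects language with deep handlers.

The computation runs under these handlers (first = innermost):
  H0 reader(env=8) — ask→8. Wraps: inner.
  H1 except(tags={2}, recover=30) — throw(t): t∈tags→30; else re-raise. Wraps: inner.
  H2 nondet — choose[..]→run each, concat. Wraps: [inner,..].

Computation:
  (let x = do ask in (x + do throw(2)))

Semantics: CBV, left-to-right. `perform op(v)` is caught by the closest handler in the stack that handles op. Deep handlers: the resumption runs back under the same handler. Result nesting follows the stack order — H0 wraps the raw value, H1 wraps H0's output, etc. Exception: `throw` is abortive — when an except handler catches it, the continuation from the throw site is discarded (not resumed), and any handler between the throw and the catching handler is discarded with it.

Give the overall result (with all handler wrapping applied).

Evaluation trace:
ask @ H0 ⇒ 8
throw(2) @ H1 caught ⇒ 30
H2 returns [30]
= [30]

Answer: [30]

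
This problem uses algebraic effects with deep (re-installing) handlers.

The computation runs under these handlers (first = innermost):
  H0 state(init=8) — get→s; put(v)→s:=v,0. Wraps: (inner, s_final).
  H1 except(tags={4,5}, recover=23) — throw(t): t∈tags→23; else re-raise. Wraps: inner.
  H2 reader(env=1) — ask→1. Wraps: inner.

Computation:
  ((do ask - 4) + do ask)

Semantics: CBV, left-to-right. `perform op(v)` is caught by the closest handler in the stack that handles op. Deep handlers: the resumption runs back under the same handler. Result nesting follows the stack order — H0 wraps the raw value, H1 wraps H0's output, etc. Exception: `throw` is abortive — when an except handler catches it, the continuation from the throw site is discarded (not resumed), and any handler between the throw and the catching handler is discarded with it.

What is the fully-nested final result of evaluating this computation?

Evaluation trace:
ask @ H2 ⇒ 1
ask @ H2 ⇒ 1
H0 returns (-2, 8)
H1 returns (-2, 8)
H2 returns (-2, 8)
= (-2, 8)

Answer: (-2, 8)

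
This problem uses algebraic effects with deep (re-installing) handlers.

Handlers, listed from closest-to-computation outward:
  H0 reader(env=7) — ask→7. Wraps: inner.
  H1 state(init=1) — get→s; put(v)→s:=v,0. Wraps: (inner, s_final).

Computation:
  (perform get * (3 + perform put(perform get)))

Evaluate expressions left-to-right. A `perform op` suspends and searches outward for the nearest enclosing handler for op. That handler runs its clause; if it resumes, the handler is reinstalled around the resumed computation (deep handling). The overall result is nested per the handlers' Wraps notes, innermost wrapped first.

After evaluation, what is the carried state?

Answer: 1

Step-by-step:
get @ H1 ⇒ 1
get @ H1 ⇒ 1
put(1) @ H1 ⇒ s:=1
H0 returns 3
H1 returns (3, 1)
= (3, 1)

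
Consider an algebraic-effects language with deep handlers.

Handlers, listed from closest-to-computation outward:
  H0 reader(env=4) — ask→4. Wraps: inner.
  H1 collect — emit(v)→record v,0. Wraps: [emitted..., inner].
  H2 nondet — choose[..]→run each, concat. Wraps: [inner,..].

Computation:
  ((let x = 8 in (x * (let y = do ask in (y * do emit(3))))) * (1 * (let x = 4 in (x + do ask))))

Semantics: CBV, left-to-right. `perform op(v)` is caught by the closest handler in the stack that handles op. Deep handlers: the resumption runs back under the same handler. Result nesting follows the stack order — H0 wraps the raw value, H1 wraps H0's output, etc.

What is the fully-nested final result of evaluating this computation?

Answer: [[3, 0]]

Step-by-step:
ask @ H0 ⇒ 4
emit(3) @ H1 ⇒ out+=3
ask @ H0 ⇒ 4
H0 returns 0
H1 returns [3, 0]
H2 returns [[3, 0]]
= [[3, 0]]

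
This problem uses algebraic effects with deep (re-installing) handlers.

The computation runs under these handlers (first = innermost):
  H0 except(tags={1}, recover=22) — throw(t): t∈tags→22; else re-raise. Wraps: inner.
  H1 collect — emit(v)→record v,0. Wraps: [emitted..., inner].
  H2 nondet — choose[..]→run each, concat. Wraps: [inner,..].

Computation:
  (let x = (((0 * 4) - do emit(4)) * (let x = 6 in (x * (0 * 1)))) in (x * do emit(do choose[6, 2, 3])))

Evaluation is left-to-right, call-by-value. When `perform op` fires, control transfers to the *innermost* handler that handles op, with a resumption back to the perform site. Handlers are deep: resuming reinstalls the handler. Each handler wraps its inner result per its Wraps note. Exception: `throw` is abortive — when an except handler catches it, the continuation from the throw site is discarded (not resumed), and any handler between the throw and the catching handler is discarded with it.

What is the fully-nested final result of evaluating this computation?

Answer: [[4, 6, 0], [4, 2, 0], [4, 3, 0]]

Working:
emit(4) @ H1 ⇒ out+=4
choose[6, 2, 3] @ H2
  branch[0] choose=6:
    emit(6) @ H1 ⇒ out+=6
    H0 returns 0
    H1 returns [4, 6, 0]
    H2 returns [[4, 6, 0]]
  branch[1] choose=2:
    emit(2) @ H1 ⇒ out+=2
    H0 returns 0
    H1 returns [4, 2, 0]
    H2 returns [[4, 2, 0]]
  branch[2] choose=3:
    emit(3) @ H1 ⇒ out+=3
    H0 returns 0
    H1 returns [4, 3, 0]
    H2 returns [[4, 3, 0]]
= [[4, 6, 0], [4, 2, 0], [4, 3, 0]]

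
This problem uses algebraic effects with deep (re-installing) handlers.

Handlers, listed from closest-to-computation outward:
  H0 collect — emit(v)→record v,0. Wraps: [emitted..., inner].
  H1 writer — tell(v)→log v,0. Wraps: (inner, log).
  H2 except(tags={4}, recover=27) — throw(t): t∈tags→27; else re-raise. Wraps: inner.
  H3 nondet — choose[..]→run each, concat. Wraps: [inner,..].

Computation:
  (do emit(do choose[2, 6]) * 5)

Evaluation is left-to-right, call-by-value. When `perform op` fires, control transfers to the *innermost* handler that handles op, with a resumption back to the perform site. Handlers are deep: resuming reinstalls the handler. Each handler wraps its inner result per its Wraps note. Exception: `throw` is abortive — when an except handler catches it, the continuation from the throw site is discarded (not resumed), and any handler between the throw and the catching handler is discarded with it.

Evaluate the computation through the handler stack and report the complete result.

Step-by-step:
choose[2, 6] @ H3
  branch[0] choose=2:
    emit(2) @ H0 ⇒ out+=2
    H0 returns [2, 0]
    H1 returns ([2, 0], ())
    H2 returns ([2, 0], ())
    H3 returns [([2, 0], ())]
  branch[1] choose=6:
    emit(6) @ H0 ⇒ out+=6
    H0 returns [6, 0]
    H1 returns ([6, 0], ())
    H2 returns ([6, 0], ())
    H3 returns [([6, 0], ())]
= [([2, 0], ()), ([6, 0], ())]

Answer: [([2, 0], ()), ([6, 0], ())]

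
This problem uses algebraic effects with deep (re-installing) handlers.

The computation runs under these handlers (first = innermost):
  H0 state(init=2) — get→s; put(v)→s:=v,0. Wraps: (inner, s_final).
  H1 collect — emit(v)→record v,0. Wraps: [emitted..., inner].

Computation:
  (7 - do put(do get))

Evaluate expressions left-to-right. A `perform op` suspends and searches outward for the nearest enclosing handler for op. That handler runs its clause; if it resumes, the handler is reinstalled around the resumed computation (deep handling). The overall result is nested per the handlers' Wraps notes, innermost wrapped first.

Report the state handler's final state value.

Answer: 2

Evaluation trace:
get @ H0 ⇒ 2
put(2) @ H0 ⇒ s:=2
H0 returns (7, 2)
H1 returns [(7, 2)]
= [(7, 2)]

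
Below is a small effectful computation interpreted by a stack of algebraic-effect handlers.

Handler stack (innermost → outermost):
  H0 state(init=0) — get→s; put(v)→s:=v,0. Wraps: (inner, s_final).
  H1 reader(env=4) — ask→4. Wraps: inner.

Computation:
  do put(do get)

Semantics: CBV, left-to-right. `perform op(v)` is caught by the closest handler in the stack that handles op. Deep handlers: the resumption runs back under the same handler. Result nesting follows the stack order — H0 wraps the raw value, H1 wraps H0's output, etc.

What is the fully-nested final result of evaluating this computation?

Answer: (0, 0)

Evaluation trace:
get @ H0 ⇒ 0
put(0) @ H0 ⇒ s:=0
H0 returns (0, 0)
H1 returns (0, 0)
= (0, 0)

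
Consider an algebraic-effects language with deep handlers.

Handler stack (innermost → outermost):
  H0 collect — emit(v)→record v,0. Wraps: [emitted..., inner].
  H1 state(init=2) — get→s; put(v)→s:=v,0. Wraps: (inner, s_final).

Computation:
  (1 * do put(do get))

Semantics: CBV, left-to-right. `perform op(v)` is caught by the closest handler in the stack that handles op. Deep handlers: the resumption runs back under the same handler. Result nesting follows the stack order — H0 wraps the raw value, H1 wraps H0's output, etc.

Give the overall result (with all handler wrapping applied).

Answer: ([0], 2)

Evaluation trace:
get @ H1 ⇒ 2
put(2) @ H1 ⇒ s:=2
H0 returns [0]
H1 returns ([0], 2)
= ([0], 2)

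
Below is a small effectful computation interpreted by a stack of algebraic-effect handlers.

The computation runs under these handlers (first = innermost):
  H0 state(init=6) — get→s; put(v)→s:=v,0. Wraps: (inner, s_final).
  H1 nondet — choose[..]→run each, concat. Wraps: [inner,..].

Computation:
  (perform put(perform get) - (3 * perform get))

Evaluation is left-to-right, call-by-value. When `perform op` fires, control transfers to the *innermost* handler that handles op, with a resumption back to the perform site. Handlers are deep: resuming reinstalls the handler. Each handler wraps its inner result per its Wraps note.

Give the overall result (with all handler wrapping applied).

Answer: [(-18, 6)]

Step-by-step:
get @ H0 ⇒ 6
put(6) @ H0 ⇒ s:=6
get @ H0 ⇒ 6
H0 returns (-18, 6)
H1 returns [(-18, 6)]
= [(-18, 6)]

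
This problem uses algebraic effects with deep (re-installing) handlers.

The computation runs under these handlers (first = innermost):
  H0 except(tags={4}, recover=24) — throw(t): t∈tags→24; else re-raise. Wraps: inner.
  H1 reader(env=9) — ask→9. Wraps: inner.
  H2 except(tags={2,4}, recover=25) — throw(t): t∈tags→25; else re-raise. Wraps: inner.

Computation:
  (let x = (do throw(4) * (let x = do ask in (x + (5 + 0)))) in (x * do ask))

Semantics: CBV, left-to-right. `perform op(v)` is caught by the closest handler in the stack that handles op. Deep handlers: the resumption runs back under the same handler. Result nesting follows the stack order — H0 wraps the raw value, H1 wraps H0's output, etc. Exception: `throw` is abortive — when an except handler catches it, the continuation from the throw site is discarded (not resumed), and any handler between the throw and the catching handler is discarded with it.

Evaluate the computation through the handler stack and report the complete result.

Answer: 24

Step-by-step:
throw(4) @ H0 caught ⇒ 24
H1 returns 24
H2 returns 24
= 24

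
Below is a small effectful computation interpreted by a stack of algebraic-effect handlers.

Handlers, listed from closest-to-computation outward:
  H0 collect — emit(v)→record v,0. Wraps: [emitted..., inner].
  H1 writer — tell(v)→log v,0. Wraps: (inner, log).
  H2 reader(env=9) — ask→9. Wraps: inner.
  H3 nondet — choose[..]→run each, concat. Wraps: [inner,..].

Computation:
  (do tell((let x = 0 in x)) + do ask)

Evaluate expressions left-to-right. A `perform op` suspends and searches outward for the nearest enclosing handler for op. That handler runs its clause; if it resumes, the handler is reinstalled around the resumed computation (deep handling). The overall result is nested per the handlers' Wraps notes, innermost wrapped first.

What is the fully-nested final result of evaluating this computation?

Working:
tell(0) @ H1 ⇒ log+=0
ask @ H2 ⇒ 9
H0 returns [9]
H1 returns ([9], (0))
H2 returns ([9], (0))
H3 returns [([9], (0))]
= [([9], (0))]

Answer: [([9], (0))]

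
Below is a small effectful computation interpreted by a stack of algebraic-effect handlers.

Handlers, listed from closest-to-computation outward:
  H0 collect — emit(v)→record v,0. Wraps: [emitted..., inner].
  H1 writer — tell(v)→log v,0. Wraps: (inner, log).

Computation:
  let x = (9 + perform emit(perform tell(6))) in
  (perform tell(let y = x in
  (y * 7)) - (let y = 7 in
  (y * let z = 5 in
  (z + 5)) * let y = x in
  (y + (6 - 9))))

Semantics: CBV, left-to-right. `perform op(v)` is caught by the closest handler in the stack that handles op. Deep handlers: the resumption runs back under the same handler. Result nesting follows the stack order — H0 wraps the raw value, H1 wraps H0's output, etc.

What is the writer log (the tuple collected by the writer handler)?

Answer: (6, 63)

Working:
tell(6) @ H1 ⇒ log+=6
emit(0) @ H0 ⇒ out+=0
tell(63) @ H1 ⇒ log+=63
H0 returns [0, -420]
H1 returns ([0, -420], (6, 63))
= ([0, -420], (6, 63))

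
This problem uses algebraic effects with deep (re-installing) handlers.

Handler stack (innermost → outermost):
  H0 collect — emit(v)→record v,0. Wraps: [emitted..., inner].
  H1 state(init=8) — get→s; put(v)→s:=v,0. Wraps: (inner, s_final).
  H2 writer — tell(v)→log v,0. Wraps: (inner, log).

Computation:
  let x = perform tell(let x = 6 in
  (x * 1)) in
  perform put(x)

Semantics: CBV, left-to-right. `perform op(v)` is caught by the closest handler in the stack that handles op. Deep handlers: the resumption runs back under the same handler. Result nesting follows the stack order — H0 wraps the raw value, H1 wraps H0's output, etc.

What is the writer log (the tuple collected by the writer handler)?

Working:
tell(6) @ H2 ⇒ log+=6
put(0) @ H1 ⇒ s:=0
H0 returns [0]
H1 returns ([0], 0)
H2 returns (([0], 0), (6))
= (([0], 0), (6))

Answer: (6)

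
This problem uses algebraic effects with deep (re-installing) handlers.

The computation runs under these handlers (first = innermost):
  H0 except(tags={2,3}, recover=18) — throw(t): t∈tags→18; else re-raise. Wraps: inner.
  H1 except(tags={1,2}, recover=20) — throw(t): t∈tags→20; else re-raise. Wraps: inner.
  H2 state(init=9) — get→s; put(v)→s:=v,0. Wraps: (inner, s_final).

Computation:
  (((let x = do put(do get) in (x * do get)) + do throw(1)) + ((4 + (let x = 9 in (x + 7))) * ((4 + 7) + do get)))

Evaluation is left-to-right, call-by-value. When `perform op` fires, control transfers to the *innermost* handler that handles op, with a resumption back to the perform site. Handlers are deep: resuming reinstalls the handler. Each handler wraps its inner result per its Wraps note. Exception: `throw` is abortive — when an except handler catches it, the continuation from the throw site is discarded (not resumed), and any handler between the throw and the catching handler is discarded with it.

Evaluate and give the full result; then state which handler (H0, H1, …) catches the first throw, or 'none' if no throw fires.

Answer: (20, 9) ; first throw caught by: H1

Step-by-step:
get @ H2 ⇒ 9
put(9) @ H2 ⇒ s:=9
get @ H2 ⇒ 9
throw(1) @ H0 re-raised
throw(1) @ H1 caught ⇒ 20
H2 returns (20, 9)
= (20, 9)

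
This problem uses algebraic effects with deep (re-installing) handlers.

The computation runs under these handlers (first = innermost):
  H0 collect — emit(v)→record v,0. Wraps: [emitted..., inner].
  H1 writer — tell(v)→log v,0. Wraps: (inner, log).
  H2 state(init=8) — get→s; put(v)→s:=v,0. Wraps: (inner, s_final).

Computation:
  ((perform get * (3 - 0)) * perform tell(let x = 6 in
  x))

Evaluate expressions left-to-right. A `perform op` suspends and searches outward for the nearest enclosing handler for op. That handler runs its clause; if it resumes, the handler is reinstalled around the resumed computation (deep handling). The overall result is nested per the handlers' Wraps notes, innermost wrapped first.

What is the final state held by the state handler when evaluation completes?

Working:
get @ H2 ⇒ 8
tell(6) @ H1 ⇒ log+=6
H0 returns [0]
H1 returns ([0], (6))
H2 returns (([0], (6)), 8)
= (([0], (6)), 8)

Answer: 8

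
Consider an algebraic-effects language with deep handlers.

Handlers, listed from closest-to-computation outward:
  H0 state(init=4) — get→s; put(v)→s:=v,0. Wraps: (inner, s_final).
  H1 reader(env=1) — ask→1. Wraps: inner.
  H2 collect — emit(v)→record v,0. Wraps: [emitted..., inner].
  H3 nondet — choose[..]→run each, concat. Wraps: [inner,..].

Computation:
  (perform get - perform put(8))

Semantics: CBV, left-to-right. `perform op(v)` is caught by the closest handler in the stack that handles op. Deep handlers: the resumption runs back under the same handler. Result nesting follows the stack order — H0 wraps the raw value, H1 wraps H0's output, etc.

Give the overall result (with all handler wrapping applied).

Step-by-step:
get @ H0 ⇒ 4
put(8) @ H0 ⇒ s:=8
H0 returns (4, 8)
H1 returns (4, 8)
H2 returns [(4, 8)]
H3 returns [[(4, 8)]]
= [[(4, 8)]]

Answer: [[(4, 8)]]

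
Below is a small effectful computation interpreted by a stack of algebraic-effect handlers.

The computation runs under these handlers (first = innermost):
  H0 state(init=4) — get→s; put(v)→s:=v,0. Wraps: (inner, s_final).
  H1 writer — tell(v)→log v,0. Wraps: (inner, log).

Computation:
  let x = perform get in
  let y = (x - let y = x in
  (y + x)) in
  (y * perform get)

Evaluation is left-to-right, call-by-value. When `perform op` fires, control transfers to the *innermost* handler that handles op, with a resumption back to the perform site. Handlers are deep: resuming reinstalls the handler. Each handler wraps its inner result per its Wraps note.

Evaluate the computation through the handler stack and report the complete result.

Evaluation trace:
get @ H0 ⇒ 4
get @ H0 ⇒ 4
H0 returns (-16, 4)
H1 returns ((-16, 4), ())
= ((-16, 4), ())

Answer: ((-16, 4), ())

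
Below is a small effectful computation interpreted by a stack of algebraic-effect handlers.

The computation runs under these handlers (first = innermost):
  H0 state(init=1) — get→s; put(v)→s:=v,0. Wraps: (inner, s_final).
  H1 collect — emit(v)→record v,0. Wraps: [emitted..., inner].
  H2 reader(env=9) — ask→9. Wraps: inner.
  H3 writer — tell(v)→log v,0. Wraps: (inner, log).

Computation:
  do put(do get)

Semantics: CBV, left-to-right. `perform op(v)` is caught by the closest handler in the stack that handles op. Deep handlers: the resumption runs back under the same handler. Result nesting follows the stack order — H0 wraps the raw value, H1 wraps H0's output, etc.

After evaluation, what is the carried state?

Answer: 1

Working:
get @ H0 ⇒ 1
put(1) @ H0 ⇒ s:=1
H0 returns (0, 1)
H1 returns [(0, 1)]
H2 returns [(0, 1)]
H3 returns ([(0, 1)], ())
= ([(0, 1)], ())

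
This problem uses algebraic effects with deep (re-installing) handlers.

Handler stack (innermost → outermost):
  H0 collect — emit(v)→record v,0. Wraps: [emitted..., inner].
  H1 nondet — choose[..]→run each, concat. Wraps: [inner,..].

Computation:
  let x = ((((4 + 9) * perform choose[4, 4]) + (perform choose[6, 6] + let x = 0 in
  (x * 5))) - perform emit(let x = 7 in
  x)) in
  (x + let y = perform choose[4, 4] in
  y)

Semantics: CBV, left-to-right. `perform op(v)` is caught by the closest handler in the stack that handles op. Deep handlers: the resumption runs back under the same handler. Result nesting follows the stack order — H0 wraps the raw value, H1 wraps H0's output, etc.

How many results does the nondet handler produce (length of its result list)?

Answer: 8

Step-by-step:
choose[4, 4] @ H1
  branch[0] choose=4:
    choose[6, 6] @ H1
      branch[0] choose=6:
        emit(7) @ H0 ⇒ out+=7
        choose[4, 4] @ H1
          branch[0] choose=4:
            H0 returns [7, 62]
            H1 returns [[7, 62]]
          branch[1] choose=4:
            H0 returns [7, 62]
            H1 returns [[7, 62]]
      branch[1] choose=6:
        emit(7) @ H0 ⇒ out+=7
        choose[4, 4] @ H1
          branch[0] choose=4:
            H0 returns [7, 62]
            H1 returns [[7, 62]]
          branch[1] choose=4:
            H0 returns [7, 62]
            H1 returns [[7, 62]]
  branch[1] choose=4:
    choose[6, 6] @ H1
      branch[0] choose=6:
        emit(7) @ H0 ⇒ out+=7
        choose[4, 4] @ H1
          branch[0] choose=4:
            H0 returns [7, 62]
            H1 returns [[7, 62]]
          branch[1] choose=4:
            H0 returns [7, 62]
            H1 returns [[7, 62]]
      branch[1] choose=6:
        emit(7) @ H0 ⇒ out+=7
        choose[4, 4] @ H1
          branch[0] choose=4:
            H0 returns [7, 62]
            H1 returns [[7, 62]]
          branch[1] choose=4:
            H0 returns [7, 62]
            H1 returns [[7, 62]]
= [[7, 62], [7, 62], [7, 62], [7, 62], [7, 62], [7, 62], [7, 62], [7, 62]]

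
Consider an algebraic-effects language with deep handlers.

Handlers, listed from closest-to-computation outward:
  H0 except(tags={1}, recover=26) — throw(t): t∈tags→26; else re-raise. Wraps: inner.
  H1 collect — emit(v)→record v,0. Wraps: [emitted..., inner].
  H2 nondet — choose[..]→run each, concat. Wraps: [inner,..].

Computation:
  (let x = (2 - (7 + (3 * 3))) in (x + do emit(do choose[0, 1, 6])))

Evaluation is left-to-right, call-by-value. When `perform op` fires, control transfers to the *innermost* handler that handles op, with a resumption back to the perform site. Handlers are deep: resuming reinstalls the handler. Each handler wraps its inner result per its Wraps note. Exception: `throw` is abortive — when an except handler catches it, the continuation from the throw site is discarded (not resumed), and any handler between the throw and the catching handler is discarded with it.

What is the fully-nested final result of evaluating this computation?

Working:
choose[0, 1, 6] @ H2
  branch[0] choose=0:
    emit(0) @ H1 ⇒ out+=0
    H0 returns -14
    H1 returns [0, -14]
    H2 returns [[0, -14]]
  branch[1] choose=1:
    emit(1) @ H1 ⇒ out+=1
    H0 returns -14
    H1 returns [1, -14]
    H2 returns [[1, -14]]
  branch[2] choose=6:
    emit(6) @ H1 ⇒ out+=6
    H0 returns -14
    H1 returns [6, -14]
    H2 returns [[6, -14]]
= [[0, -14], [1, -14], [6, -14]]

Answer: [[0, -14], [1, -14], [6, -14]]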